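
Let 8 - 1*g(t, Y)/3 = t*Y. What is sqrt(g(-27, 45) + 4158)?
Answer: sqrt(7827) ≈ 88.470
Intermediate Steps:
g(t, Y) = 24 - 3*Y*t (g(t, Y) = 24 - 3*t*Y = 24 - 3*Y*t)
sqrt(g(-27, 45) + 4158) = sqrt((24 - 3*45*(-27)) + 4158) = sqrt((24 + 3645) + 4158) = sqrt(3669 + 4158) = sqrt(7827)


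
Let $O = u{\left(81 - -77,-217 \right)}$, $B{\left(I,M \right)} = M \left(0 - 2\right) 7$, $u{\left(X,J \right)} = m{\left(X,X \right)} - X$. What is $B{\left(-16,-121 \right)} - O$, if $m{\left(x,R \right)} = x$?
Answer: $1694$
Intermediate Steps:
$u{\left(X,J \right)} = 0$ ($u{\left(X,J \right)} = X - X = 0$)
$B{\left(I,M \right)} = - 14 M$ ($B{\left(I,M \right)} = M \left(-2\right) 7 = - 2 M 7 = - 14 M$)
$O = 0$
$B{\left(-16,-121 \right)} - O = \left(-14\right) \left(-121\right) - 0 = 1694 + 0 = 1694$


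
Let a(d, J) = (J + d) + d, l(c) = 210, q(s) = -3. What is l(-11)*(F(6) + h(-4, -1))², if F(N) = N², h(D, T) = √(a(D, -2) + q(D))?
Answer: 269430 + 15120*I*√13 ≈ 2.6943e+5 + 54516.0*I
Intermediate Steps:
a(d, J) = J + 2*d
h(D, T) = √(-5 + 2*D) (h(D, T) = √((-2 + 2*D) - 3) = √(-5 + 2*D))
l(-11)*(F(6) + h(-4, -1))² = 210*(6² + √(-5 + 2*(-4)))² = 210*(36 + √(-5 - 8))² = 210*(36 + √(-13))² = 210*(36 + I*√13)²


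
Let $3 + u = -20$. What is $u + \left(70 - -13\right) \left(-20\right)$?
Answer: $-1683$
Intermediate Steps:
$u = -23$ ($u = -3 - 20 = -23$)
$u + \left(70 - -13\right) \left(-20\right) = -23 + \left(70 - -13\right) \left(-20\right) = -23 + \left(70 + 13\right) \left(-20\right) = -23 + 83 \left(-20\right) = -23 - 1660 = -1683$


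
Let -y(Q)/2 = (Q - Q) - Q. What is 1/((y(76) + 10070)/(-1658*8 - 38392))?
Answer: -25828/5111 ≈ -5.0534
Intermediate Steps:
y(Q) = 2*Q (y(Q) = -2*((Q - Q) - Q) = -2*(0 - Q) = -(-2)*Q = 2*Q)
1/((y(76) + 10070)/(-1658*8 - 38392)) = 1/((2*76 + 10070)/(-1658*8 - 38392)) = 1/((152 + 10070)/(-13264 - 38392)) = 1/(10222/(-51656)) = 1/(10222*(-1/51656)) = 1/(-5111/25828) = -25828/5111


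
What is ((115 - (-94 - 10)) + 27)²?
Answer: 60516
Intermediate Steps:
((115 - (-94 - 10)) + 27)² = ((115 - 1*(-104)) + 27)² = ((115 + 104) + 27)² = (219 + 27)² = 246² = 60516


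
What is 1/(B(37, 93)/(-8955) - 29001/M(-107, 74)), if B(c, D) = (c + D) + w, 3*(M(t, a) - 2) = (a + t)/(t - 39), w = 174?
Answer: -904455/12638956514 ≈ -7.1561e-5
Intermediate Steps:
M(t, a) = 2 + (a + t)/(3*(-39 + t)) (M(t, a) = 2 + ((a + t)/(t - 39))/3 = 2 + ((a + t)/(-39 + t))/3 = 2 + (a + t)/(3*(-39 + t)))
B(c, D) = 174 + D + c (B(c, D) = (c + D) + 174 = (D + c) + 174 = 174 + D + c)
1/(B(37, 93)/(-8955) - 29001/M(-107, 74)) = 1/((174 + 93 + 37)/(-8955) - 29001*3*(-39 - 107)/(-234 + 74 + 7*(-107))) = 1/(304*(-1/8955) - 29001*(-438/(-234 + 74 - 749))) = 1/(-304/8955 - 29001/((⅓)*(-1/146)*(-909))) = 1/(-304/8955 - 29001/303/146) = 1/(-304/8955 - 29001*146/303) = 1/(-304/8955 - 1411382/101) = 1/(-12638956514/904455) = -904455/12638956514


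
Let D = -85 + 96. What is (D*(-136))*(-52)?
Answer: 77792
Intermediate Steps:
D = 11
(D*(-136))*(-52) = (11*(-136))*(-52) = -1496*(-52) = 77792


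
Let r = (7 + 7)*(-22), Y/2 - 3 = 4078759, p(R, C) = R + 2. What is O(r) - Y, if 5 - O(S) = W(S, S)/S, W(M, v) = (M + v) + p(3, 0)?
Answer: -2512516463/308 ≈ -8.1575e+6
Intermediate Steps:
p(R, C) = 2 + R
Y = 8157524 (Y = 6 + 2*4078759 = 6 + 8157518 = 8157524)
W(M, v) = 5 + M + v (W(M, v) = (M + v) + (2 + 3) = (M + v) + 5 = 5 + M + v)
r = -308 (r = 14*(-22) = -308)
O(S) = 5 - (5 + 2*S)/S (O(S) = 5 - (5 + S + S)/S = 5 - (5 + 2*S)/S)
O(r) - Y = (3 - 5/(-308)) - 1*8157524 = (3 - 5*(-1/308)) - 8157524 = (3 + 5/308) - 8157524 = 929/308 - 8157524 = -2512516463/308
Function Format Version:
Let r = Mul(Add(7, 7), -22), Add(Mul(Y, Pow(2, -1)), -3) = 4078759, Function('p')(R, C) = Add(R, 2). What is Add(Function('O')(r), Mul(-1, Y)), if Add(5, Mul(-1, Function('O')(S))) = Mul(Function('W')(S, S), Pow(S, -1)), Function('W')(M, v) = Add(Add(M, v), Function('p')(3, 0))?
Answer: Rational(-2512516463, 308) ≈ -8.1575e+6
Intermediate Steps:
Function('p')(R, C) = Add(2, R)
Y = 8157524 (Y = Add(6, Mul(2, 4078759)) = Add(6, 8157518) = 8157524)
Function('W')(M, v) = Add(5, M, v) (Function('W')(M, v) = Add(Add(M, v), Add(2, 3)) = Add(Add(M, v), 5) = Add(5, M, v))
r = -308 (r = Mul(14, -22) = -308)
Function('O')(S) = Add(5, Mul(-1, Pow(S, -1), Add(5, Mul(2, S)))) (Function('O')(S) = Add(5, Mul(-1, Mul(Add(5, S, S), Pow(S, -1)))) = Add(5, Mul(-1, Mul(Add(5, Mul(2, S)), Pow(S, -1)))) = Add(5, Mul(-1, Mul(Pow(S, -1), Add(5, Mul(2, S))))) = Add(5, Mul(-1, Pow(S, -1), Add(5, Mul(2, S)))))
Add(Function('O')(r), Mul(-1, Y)) = Add(Add(3, Mul(-5, Pow(-308, -1))), Mul(-1, 8157524)) = Add(Add(3, Mul(-5, Rational(-1, 308))), -8157524) = Add(Add(3, Rational(5, 308)), -8157524) = Add(Rational(929, 308), -8157524) = Rational(-2512516463, 308)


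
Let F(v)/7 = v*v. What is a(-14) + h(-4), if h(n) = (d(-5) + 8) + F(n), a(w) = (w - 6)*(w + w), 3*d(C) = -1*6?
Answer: 678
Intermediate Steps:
d(C) = -2 (d(C) = (-1*6)/3 = (⅓)*(-6) = -2)
F(v) = 7*v² (F(v) = 7*(v*v) = 7*v²)
a(w) = 2*w*(-6 + w) (a(w) = (-6 + w)*(2*w) = 2*w*(-6 + w))
h(n) = 6 + 7*n² (h(n) = (-2 + 8) + 7*n² = 6 + 7*n²)
a(-14) + h(-4) = 2*(-14)*(-6 - 14) + (6 + 7*(-4)²) = 2*(-14)*(-20) + (6 + 7*16) = 560 + (6 + 112) = 560 + 118 = 678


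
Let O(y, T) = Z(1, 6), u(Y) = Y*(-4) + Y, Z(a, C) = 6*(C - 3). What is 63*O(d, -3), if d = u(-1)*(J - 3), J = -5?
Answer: 1134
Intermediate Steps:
Z(a, C) = -18 + 6*C (Z(a, C) = 6*(-3 + C) = -18 + 6*C)
u(Y) = -3*Y (u(Y) = -4*Y + Y = -3*Y)
d = -24 (d = (-3*(-1))*(-5 - 3) = 3*(-8) = -24)
O(y, T) = 18 (O(y, T) = -18 + 6*6 = -18 + 36 = 18)
63*O(d, -3) = 63*18 = 1134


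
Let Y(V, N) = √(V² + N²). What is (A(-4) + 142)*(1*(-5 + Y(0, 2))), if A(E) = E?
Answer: -414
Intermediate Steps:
Y(V, N) = √(N² + V²)
(A(-4) + 142)*(1*(-5 + Y(0, 2))) = (-4 + 142)*(1*(-5 + √(2² + 0²))) = 138*(1*(-5 + √(4 + 0))) = 138*(1*(-5 + √4)) = 138*(1*(-5 + 2)) = 138*(1*(-3)) = 138*(-3) = -414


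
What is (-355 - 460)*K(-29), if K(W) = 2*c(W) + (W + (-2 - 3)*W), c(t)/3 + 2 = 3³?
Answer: -216790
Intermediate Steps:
c(t) = 75 (c(t) = -6 + 3*3³ = -6 + 3*27 = -6 + 81 = 75)
K(W) = 150 - 4*W (K(W) = 2*75 + (W + (-2 - 3)*W) = 150 + (W - 5*W) = 150 - 4*W)
(-355 - 460)*K(-29) = (-355 - 460)*(150 - 4*(-29)) = -815*(150 + 116) = -815*266 = -216790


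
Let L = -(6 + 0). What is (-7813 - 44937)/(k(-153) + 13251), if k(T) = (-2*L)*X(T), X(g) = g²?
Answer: -52750/294159 ≈ -0.17932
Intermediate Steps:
L = -6 (L = -1*6 = -6)
k(T) = 12*T² (k(T) = (-2*(-6))*T² = 12*T²)
(-7813 - 44937)/(k(-153) + 13251) = (-7813 - 44937)/(12*(-153)² + 13251) = -52750/(12*23409 + 13251) = -52750/(280908 + 13251) = -52750/294159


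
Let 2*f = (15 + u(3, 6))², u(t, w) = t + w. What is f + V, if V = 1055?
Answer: 1343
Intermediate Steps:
f = 288 (f = (15 + (3 + 6))²/2 = (15 + 9)²/2 = (½)*24² = (½)*576 = 288)
f + V = 288 + 1055 = 1343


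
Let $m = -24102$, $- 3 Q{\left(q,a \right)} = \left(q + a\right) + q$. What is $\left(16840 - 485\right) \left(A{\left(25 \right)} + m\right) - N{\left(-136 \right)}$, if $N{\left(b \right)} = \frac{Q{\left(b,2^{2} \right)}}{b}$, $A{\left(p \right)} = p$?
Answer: $- \frac{40165492103}{102} \approx -3.9378 \cdot 10^{8}$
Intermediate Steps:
$Q{\left(q,a \right)} = - \frac{2 q}{3} - \frac{a}{3}$ ($Q{\left(q,a \right)} = - \frac{\left(q + a\right) + q}{3} = - \frac{\left(a + q\right) + q}{3} = - \frac{a + 2 q}{3} = - \frac{2 q}{3} - \frac{a}{3}$)
$N{\left(b \right)} = \frac{- \frac{4}{3} - \frac{2 b}{3}}{b}$ ($N{\left(b \right)} = \frac{- \frac{2 b}{3} - \frac{2^{2}}{3}}{b} = \frac{- \frac{2 b}{3} - \frac{4}{3}}{b} = \frac{- \frac{4}{3} - \frac{2 b}{3}}{b}$)
$\left(16840 - 485\right) \left(A{\left(25 \right)} + m\right) - N{\left(-136 \right)} = \left(16840 - 485\right) \left(25 - 24102\right) - \frac{2 \left(-2 - -136\right)}{3 \left(-136\right)} = 16355 \left(-24077\right) - \frac{2}{3} \left(- \frac{1}{136}\right) \left(-2 + 136\right) = -393779335 - \frac{2}{3} \left(- \frac{1}{136}\right) 134 = -393779335 - - \frac{67}{102} = -393779335 + \frac{67}{102} = - \frac{40165492103}{102}$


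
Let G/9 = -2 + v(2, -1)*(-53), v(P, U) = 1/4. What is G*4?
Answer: -549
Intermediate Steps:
v(P, U) = ¼ (v(P, U) = 1*(¼) = ¼)
G = -549/4 (G = 9*(-2 + (¼)*(-53)) = 9*(-2 - 53/4) = 9*(-61/4) = -549/4 ≈ -137.25)
G*4 = -549/4*4 = -549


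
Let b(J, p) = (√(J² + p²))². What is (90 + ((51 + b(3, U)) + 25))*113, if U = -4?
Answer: 21583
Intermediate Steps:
b(J, p) = J² + p²
(90 + ((51 + b(3, U)) + 25))*113 = (90 + ((51 + (3² + (-4)²)) + 25))*113 = (90 + ((51 + (9 + 16)) + 25))*113 = (90 + ((51 + 25) + 25))*113 = (90 + (76 + 25))*113 = (90 + 101)*113 = 191*113 = 21583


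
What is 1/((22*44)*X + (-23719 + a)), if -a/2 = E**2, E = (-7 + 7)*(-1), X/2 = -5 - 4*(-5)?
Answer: 1/5321 ≈ 0.00018793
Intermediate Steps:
X = 30 (X = 2*(-5 - 4*(-5)) = 2*(-5 + 20) = 2*15 = 30)
E = 0 (E = 0*(-1) = 0)
a = 0 (a = -2*0**2 = -2*0 = 0)
1/((22*44)*X + (-23719 + a)) = 1/((22*44)*30 + (-23719 + 0)) = 1/(968*30 - 23719) = 1/(29040 - 23719) = 1/5321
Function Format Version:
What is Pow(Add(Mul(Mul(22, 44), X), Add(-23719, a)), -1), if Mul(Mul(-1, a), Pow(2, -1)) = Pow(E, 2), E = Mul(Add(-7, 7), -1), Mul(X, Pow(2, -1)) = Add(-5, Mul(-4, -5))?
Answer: Rational(1, 5321) ≈ 0.00018793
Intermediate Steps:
X = 30 (X = Mul(2, Add(-5, Mul(-4, -5))) = Mul(2, Add(-5, 20)) = Mul(2, 15) = 30)
E = 0 (E = Mul(0, -1) = 0)
a = 0 (a = Mul(-2, Pow(0, 2)) = Mul(-2, 0) = 0)
Pow(Add(Mul(Mul(22, 44), X), Add(-23719, a)), -1) = Pow(Add(Mul(Mul(22, 44), 30), Add(-23719, 0)), -1) = Pow(Add(Mul(968, 30), -23719), -1) = Pow(Add(29040, -23719), -1) = Pow(5321, -1) = Rational(1, 5321)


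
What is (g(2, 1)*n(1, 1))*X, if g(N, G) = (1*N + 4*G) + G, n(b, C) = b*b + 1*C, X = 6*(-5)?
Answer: -420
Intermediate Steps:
X = -30
n(b, C) = C + b**2 (n(b, C) = b**2 + C = C + b**2)
g(N, G) = N + 5*G (g(N, G) = (N + 4*G) + G = N + 5*G)
(g(2, 1)*n(1, 1))*X = ((2 + 5*1)*(1 + 1**2))*(-30) = ((2 + 5)*(1 + 1))*(-30) = (7*2)*(-30) = 14*(-30) = -420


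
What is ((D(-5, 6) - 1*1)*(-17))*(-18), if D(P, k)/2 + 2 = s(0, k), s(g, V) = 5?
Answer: 1530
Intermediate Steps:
D(P, k) = 6 (D(P, k) = -4 + 2*5 = -4 + 10 = 6)
((D(-5, 6) - 1*1)*(-17))*(-18) = ((6 - 1*1)*(-17))*(-18) = ((6 - 1)*(-17))*(-18) = (5*(-17))*(-18) = -85*(-18) = 1530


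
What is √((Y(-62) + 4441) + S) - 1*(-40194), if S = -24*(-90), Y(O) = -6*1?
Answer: 40194 + √6595 ≈ 40275.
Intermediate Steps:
Y(O) = -6
S = 2160
√((Y(-62) + 4441) + S) - 1*(-40194) = √((-6 + 4441) + 2160) - 1*(-40194) = √(4435 + 2160) + 40194 = √6595 + 40194 = 40194 + √6595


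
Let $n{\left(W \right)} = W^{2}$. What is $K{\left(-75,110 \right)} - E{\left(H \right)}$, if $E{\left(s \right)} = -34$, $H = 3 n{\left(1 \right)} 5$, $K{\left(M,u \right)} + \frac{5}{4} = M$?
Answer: $- \frac{169}{4} \approx -42.25$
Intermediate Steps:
$K{\left(M,u \right)} = - \frac{5}{4} + M$
$H = 15$ ($H = 3 \cdot 1^{2} \cdot 5 = 3 \cdot 1 \cdot 5 = 3 \cdot 5 = 15$)
$K{\left(-75,110 \right)} - E{\left(H \right)} = \left(- \frac{5}{4} - 75\right) - -34 = - \frac{305}{4} + 34 = - \frac{169}{4}$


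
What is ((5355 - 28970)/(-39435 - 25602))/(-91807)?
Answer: -23615/5970851859 ≈ -3.9551e-6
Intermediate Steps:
((5355 - 28970)/(-39435 - 25602))/(-91807) = -23615/(-65037)*(-1/91807) = -23615*(-1/65037)*(-1/91807) = (23615/65037)*(-1/91807) = -23615/5970851859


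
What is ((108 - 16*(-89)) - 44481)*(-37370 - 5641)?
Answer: 1847279439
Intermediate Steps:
((108 - 16*(-89)) - 44481)*(-37370 - 5641) = ((108 + 1424) - 44481)*(-43011) = (1532 - 44481)*(-43011) = -42949*(-43011) = 1847279439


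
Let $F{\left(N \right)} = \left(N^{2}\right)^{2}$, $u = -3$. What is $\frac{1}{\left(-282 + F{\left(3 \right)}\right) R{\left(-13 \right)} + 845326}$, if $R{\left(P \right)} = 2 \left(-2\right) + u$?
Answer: $\frac{1}{846733} \approx 1.181 \cdot 10^{-6}$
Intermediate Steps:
$R{\left(P \right)} = -7$ ($R{\left(P \right)} = 2 \left(-2\right) - 3 = -4 - 3 = -7$)
$F{\left(N \right)} = N^{4}$
$\frac{1}{\left(-282 + F{\left(3 \right)}\right) R{\left(-13 \right)} + 845326} = \frac{1}{\left(-282 + 3^{4}\right) \left(-7\right) + 845326} = \frac{1}{\left(-282 + 81\right) \left(-7\right) + 845326} = \frac{1}{\left(-201\right) \left(-7\right) + 845326} = \frac{1}{1407 + 845326} = \frac{1}{846733}$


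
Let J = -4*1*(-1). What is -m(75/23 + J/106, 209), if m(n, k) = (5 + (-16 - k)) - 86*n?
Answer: 613986/1219 ≈ 503.68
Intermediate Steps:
J = 4 (J = -4*(-1) = 4)
m(n, k) = -11 - k - 86*n (m(n, k) = (-11 - k) - 86*n = -11 - k - 86*n)
-m(75/23 + J/106, 209) = -(-11 - 1*209 - 86*(75/23 + 4/106)) = -(-11 - 209 - 86*(75*(1/23) + 4*(1/106))) = -(-11 - 209 - 86*(75/23 + 2/53)) = -(-11 - 209 - 86*4021/1219) = -(-11 - 209 - 345806/1219) = -1*(-613986/1219) = 613986/1219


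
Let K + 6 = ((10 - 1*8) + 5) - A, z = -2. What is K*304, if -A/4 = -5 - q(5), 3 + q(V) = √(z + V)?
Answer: -2128 - 1216*√3 ≈ -4234.2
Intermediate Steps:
q(V) = -3 + √(-2 + V)
A = 8 + 4*√3 (A = -4*(-5 - (-3 + √(-2 + 5))) = -4*(-5 - (-3 + √3)) = -4*(-5 + (3 - √3)) = -4*(-2 - √3) = 8 + 4*√3 ≈ 14.928)
K = -7 - 4*√3 (K = -6 + (((10 - 1*8) + 5) - (8 + 4*√3)) = -6 + (((10 - 8) + 5) + (-8 - 4*√3)) = -6 + ((2 + 5) + (-8 - 4*√3)) = -6 + (7 + (-8 - 4*√3)) = -6 + (-1 - 4*√3) = -7 - 4*√3 ≈ -13.928)
K*304 = (-7 - 4*√3)*304 = -2128 - 1216*√3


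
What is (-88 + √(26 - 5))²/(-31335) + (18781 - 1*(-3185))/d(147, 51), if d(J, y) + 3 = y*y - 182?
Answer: 66954437/7570536 + 176*√21/31335 ≈ 8.8698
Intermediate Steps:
d(J, y) = -185 + y² (d(J, y) = -3 + (y*y - 182) = -3 + (y² - 182) = -3 + (-182 + y²) = -185 + y²)
(-88 + √(26 - 5))²/(-31335) + (18781 - 1*(-3185))/d(147, 51) = (-88 + √(26 - 5))²/(-31335) + (18781 - 1*(-3185))/(-185 + 51²) = (-88 + √21)²*(-1/31335) + (18781 + 3185)/(-185 + 2601) = -(-88 + √21)²/31335 + 21966/2416 = -(-88 + √21)²/31335 + 21966*(1/2416) = -(-88 + √21)²/31335 + 10983/1208 = 10983/1208 - (-88 + √21)²/31335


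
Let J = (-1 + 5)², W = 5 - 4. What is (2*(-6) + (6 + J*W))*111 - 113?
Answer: 997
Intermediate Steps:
W = 1
J = 16 (J = 4² = 16)
(2*(-6) + (6 + J*W))*111 - 113 = (2*(-6) + (6 + 16*1))*111 - 113 = (-12 + (6 + 16))*111 - 113 = (-12 + 22)*111 - 113 = 10*111 - 113 = 1110 - 113 = 997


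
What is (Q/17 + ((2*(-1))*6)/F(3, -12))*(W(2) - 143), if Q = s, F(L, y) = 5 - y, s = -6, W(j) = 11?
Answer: 2376/17 ≈ 139.76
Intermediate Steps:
Q = -6
(Q/17 + ((2*(-1))*6)/F(3, -12))*(W(2) - 143) = (-6/17 + ((2*(-1))*6)/(5 - 1*(-12)))*(11 - 143) = (-6*1/17 + (-2*6)/(5 + 12))*(-132) = (-6/17 - 12/17)*(-132) = -18/17*(-132) = 2376/17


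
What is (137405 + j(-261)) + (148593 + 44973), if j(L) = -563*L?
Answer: 477914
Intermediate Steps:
(137405 + j(-261)) + (148593 + 44973) = (137405 - 563*(-261)) + (148593 + 44973) = (137405 + 146943) + 193566 = 284348 + 193566 = 477914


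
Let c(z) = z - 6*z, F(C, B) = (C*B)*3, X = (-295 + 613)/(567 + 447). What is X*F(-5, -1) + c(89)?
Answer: -74410/169 ≈ -440.30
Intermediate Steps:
X = 53/169 (X = 318/1014 = 318*(1/1014) = 53/169 ≈ 0.31361)
F(C, B) = 3*B*C (F(C, B) = (B*C)*3 = 3*B*C)
c(z) = -5*z
X*F(-5, -1) + c(89) = 53*(3*(-1)*(-5))/169 - 5*89 = (53/169)*15 - 445 = 795/169 - 445 = -74410/169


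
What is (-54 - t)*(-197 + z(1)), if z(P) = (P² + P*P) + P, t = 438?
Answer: 95448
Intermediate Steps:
z(P) = P + 2*P² (z(P) = (P² + P²) + P = 2*P² + P = P + 2*P²)
(-54 - t)*(-197 + z(1)) = (-54 - 1*438)*(-197 + 1*(1 + 2*1)) = (-54 - 438)*(-197 + 1*(1 + 2)) = -492*(-197 + 1*3) = -492*(-197 + 3) = -492*(-194) = 95448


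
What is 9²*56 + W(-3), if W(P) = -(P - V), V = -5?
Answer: 4534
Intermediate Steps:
W(P) = -5 - P (W(P) = -(P - 1*(-5)) = -(P + 5) = -(5 + P) = -5 - P)
9²*56 + W(-3) = 9²*56 + (-5 - 1*(-3)) = 81*56 + (-5 + 3) = 4536 - 2 = 4534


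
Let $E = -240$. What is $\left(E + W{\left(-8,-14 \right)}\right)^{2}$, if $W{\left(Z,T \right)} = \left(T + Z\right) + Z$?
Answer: $72900$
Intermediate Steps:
$W{\left(Z,T \right)} = T + 2 Z$
$\left(E + W{\left(-8,-14 \right)}\right)^{2} = \left(-240 + \left(-14 + 2 \left(-8\right)\right)\right)^{2} = \left(-240 - 30\right)^{2} = \left(-270\right)^{2} = 72900$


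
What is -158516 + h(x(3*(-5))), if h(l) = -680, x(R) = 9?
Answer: -159196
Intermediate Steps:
-158516 + h(x(3*(-5))) = -158516 - 680 = -159196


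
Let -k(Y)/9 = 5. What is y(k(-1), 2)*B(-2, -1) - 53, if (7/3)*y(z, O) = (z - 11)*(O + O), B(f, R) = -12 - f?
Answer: 907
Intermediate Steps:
k(Y) = -45 (k(Y) = -9*5 = -45)
y(z, O) = 6*O*(-11 + z)/7 (y(z, O) = 3*((z - 11)*(O + O))/7 = 3*((-11 + z)*(2*O))/7 = 3*(2*O*(-11 + z))/7 = 6*O*(-11 + z)/7)
y(k(-1), 2)*B(-2, -1) - 53 = ((6/7)*2*(-11 - 45))*(-12 - 1*(-2)) - 53 = ((6/7)*2*(-56))*(-12 + 2) - 53 = -96*(-10) - 53 = 960 - 53 = 907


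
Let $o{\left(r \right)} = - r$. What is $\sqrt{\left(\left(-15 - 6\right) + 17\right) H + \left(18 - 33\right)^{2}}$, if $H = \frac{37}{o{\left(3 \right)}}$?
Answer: $\frac{\sqrt{2469}}{3} \approx 16.563$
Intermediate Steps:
$H = - \frac{37}{3}$ ($H = \frac{37}{\left(-1\right) 3} = \frac{37}{-3} = 37 \left(- \frac{1}{3}\right) = - \frac{37}{3} \approx -12.333$)
$\sqrt{\left(\left(-15 - 6\right) + 17\right) H + \left(18 - 33\right)^{2}} = \sqrt{\left(\left(-15 - 6\right) + 17\right) \left(- \frac{37}{3}\right) + \left(18 - 33\right)^{2}} = \sqrt{\left(-21 + 17\right) \left(- \frac{37}{3}\right) + \left(-15\right)^{2}} = \sqrt{\left(-4\right) \left(- \frac{37}{3}\right) + 225} = \sqrt{\frac{148}{3} + 225} = \sqrt{\frac{823}{3}} = \frac{\sqrt{2469}}{3}$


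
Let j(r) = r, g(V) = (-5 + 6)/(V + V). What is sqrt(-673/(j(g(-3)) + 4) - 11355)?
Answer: 3*I*sqrt(677741)/23 ≈ 107.38*I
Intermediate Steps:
g(V) = 1/(2*V)
sqrt(-673/(j(g(-3)) + 4) - 11355) = sqrt(-673/((1/2)/(-3) + 4) - 11355) = sqrt(-673/((1/2)*(-1/3) + 4) - 11355) = sqrt(-673/(-1/6 + 4) - 11355) = sqrt(-673/23/6 - 11355) = sqrt(-673*6/23 - 11355) = sqrt(-4038/23 - 11355) = sqrt(-265203/23) = 3*I*sqrt(677741)/23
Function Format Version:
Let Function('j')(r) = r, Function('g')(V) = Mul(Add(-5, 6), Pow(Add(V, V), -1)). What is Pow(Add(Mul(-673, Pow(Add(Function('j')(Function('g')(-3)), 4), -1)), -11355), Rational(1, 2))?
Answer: Mul(Rational(3, 23), I, Pow(677741, Rational(1, 2))) ≈ Mul(107.38, I)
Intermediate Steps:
Function('g')(V) = Mul(Rational(1, 2), Pow(V, -1)) (Function('g')(V) = Mul(1, Pow(Mul(2, V), -1)) = Mul(1, Mul(Rational(1, 2), Pow(V, -1))) = Mul(Rational(1, 2), Pow(V, -1)))
Pow(Add(Mul(-673, Pow(Add(Function('j')(Function('g')(-3)), 4), -1)), -11355), Rational(1, 2)) = Pow(Add(Mul(-673, Pow(Add(Mul(Rational(1, 2), Pow(-3, -1)), 4), -1)), -11355), Rational(1, 2)) = Pow(Add(Mul(-673, Pow(Add(Mul(Rational(1, 2), Rational(-1, 3)), 4), -1)), -11355), Rational(1, 2)) = Pow(Add(Mul(-673, Pow(Add(Rational(-1, 6), 4), -1)), -11355), Rational(1, 2)) = Pow(Add(Mul(-673, Pow(Rational(23, 6), -1)), -11355), Rational(1, 2)) = Pow(Add(Mul(-673, Rational(6, 23)), -11355), Rational(1, 2)) = Pow(Add(Rational(-4038, 23), -11355), Rational(1, 2)) = Pow(Rational(-265203, 23), Rational(1, 2)) = Mul(Rational(3, 23), I, Pow(677741, Rational(1, 2)))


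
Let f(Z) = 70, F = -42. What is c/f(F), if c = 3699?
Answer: 3699/70 ≈ 52.843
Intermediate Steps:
c/f(F) = 3699/70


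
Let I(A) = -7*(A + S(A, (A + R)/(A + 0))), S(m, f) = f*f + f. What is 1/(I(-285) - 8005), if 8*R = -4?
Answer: -324900/1957209577 ≈ -0.00016600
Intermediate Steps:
R = -1/2 (R = (1/8)*(-4) = -1/2 ≈ -0.50000)
S(m, f) = f + f**2 (S(m, f) = f**2 + f = f + f**2)
I(A) = -7*A - 7*(1 + (-1/2 + A)/A)*(-1/2 + A)/A (I(A) = -7*(A + ((A - 1/2)/(A + 0))*(1 + (A - 1/2)/(A + 0))) = -7*(A + ((-1/2 + A)/A)*(1 + (-1/2 + A)/A)) = -7*(A + (1 + (-1/2 + A)/A)*(-1/2 + A)/A) = -7*A - 7*(1 + (-1/2 + A)/A)*(-1/2 + A)/A)
1/(I(-285) - 8005) = 1/((-14 - 7*(-285) - 7/4/(-285)**2 + (21/2)/(-285)) - 8005) = 1/((-14 + 1995 - 7/4*1/81225 + (21/2)*(-1/285)) - 8005) = 1/((-14 + 1995 - 7/324900 - 7/190) - 8005) = 1/(643614923/324900 - 8005) = 1/(-1957209577/324900) = -324900/1957209577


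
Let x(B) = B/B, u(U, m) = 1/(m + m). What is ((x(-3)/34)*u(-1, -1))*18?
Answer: -9/34 ≈ -0.26471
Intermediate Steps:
u(U, m) = 1/(2*m)
x(B) = 1
((x(-3)/34)*u(-1, -1))*18 = ((1/34)*((½)/(-1)))*18 = ((1*(1/34))*((½)*(-1)))*18 = ((1/34)*(-½))*18 = -1/68*18 = -9/34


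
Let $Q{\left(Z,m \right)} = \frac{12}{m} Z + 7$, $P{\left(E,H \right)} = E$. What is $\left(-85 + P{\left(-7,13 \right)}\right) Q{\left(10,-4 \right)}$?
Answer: $2116$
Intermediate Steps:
$Q{\left(Z,m \right)} = 7 + \frac{12 Z}{m}$ ($Q{\left(Z,m \right)} = \frac{12 Z}{m} + 7 = 7 + \frac{12 Z}{m}$)
$\left(-85 + P{\left(-7,13 \right)}\right) Q{\left(10,-4 \right)} = \left(-85 - 7\right) \left(7 + 12 \cdot 10 \frac{1}{-4}\right) = - 92 \left(7 + 12 \cdot 10 \left(- \frac{1}{4}\right)\right) = - 92 \left(7 - 30\right) = \left(-92\right) \left(-23\right) = 2116$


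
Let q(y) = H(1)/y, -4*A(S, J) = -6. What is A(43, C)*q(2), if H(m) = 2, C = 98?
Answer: 3/2 ≈ 1.5000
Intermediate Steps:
A(S, J) = 3/2 (A(S, J) = -¼*(-6) = 3/2)
q(y) = 2/y
A(43, C)*q(2) = 3*(2/2)/2 = 3*(2*(½))/2 = (3/2)*1 = 3/2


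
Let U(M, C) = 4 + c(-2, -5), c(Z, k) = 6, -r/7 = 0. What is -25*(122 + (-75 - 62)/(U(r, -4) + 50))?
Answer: -35915/12 ≈ -2992.9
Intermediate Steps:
r = 0 (r = -7*0 = 0)
U(M, C) = 10 (U(M, C) = 4 + 6 = 10)
-25*(122 + (-75 - 62)/(U(r, -4) + 50)) = -25*(122 + (-75 - 62)/(10 + 50)) = -25*(122 - 137/60) = -25*7183/60 = -35915/12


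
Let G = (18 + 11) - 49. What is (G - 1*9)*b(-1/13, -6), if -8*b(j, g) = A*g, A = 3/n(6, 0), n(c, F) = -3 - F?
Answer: 87/4 ≈ 21.750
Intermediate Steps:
A = -1 (A = 3/(-3 - 1*0) = 3/(-3 + 0) = 3/(-3) = 3*(-⅓) = -1)
G = -20 (G = 29 - 49 = -20)
b(j, g) = g/8 (b(j, g) = -(-1)*g/8 = g/8)
(G - 1*9)*b(-1/13, -6) = (-20 - 1*9)*((⅛)*(-6)) = (-20 - 9)*(-¾) = -29*(-¾) = 87/4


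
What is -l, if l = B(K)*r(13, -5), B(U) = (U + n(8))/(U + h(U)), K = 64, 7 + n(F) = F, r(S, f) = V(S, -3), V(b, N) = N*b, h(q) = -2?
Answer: 2535/62 ≈ 40.887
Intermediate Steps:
r(S, f) = -3*S
n(F) = -7 + F
B(U) = (1 + U)/(-2 + U) (B(U) = (U + (-7 + 8))/(U - 2) = (U + 1)/(-2 + U) = (1 + U)/(-2 + U))
l = -2535/62 (l = ((1 + 64)/(-2 + 64))*(-3*13) = (65/62)*(-39) = -2535/62 ≈ -40.887)
-l = -1*(-2535/62) = 2535/62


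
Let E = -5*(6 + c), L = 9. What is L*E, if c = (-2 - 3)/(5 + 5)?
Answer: -495/2 ≈ -247.50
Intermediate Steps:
c = -1/2 (c = -5/10 = -5*1/10 = -1/2 ≈ -0.50000)
E = -55/2 (E = -5*(6 - 1/2) = -5*11/2 = -55/2 ≈ -27.500)
L*E = 9*(-55/2) = -495/2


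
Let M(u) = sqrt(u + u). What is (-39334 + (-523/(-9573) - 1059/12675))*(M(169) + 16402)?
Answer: -26093961212488688/40445925 - 1590901183544*sqrt(2)/3111225 ≈ -6.4588e+8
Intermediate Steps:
M(u) = sqrt(2)*sqrt(u) (M(u) = sqrt(2*u) = sqrt(2)*sqrt(u))
(-39334 + (-523/(-9573) - 1059/12675))*(M(169) + 16402) = (-39334 + (-523/(-9573) - 1059/12675))*(sqrt(2)*sqrt(169) + 16402) = (-39334 + (-523*(-1/9573) - 1059*1/12675))*(sqrt(2)*13 + 16402) = (-39334 + (523/9573 - 353/4225))*(13*sqrt(2) + 16402) = (-39334 - 1169594/40445925)*(16402 + 13*sqrt(2)) = -1590901183544*(16402 + 13*sqrt(2))/40445925 = -26093961212488688/40445925 - 1590901183544*sqrt(2)/3111225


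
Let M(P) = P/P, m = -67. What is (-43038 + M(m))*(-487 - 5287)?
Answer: 248495638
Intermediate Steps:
M(P) = 1
(-43038 + M(m))*(-487 - 5287) = (-43038 + 1)*(-487 - 5287) = -43037*(-5774) = 248495638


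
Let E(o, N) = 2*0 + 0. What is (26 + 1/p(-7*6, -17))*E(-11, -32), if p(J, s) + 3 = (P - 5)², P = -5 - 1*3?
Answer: 0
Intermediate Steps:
E(o, N) = 0 (E(o, N) = 0 + 0 = 0)
P = -8 (P = -5 - 3 = -8)
p(J, s) = 166 (p(J, s) = -3 + (-8 - 5)² = -3 + (-13)² = -3 + 169 = 166)
(26 + 1/p(-7*6, -17))*E(-11, -32) = (26 + 1/166)*0 = (4317/166)*0 = 0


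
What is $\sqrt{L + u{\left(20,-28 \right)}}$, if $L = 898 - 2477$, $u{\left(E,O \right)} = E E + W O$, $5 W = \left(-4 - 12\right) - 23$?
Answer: $\frac{i \sqrt{24015}}{5} \approx 30.994 i$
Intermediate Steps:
$W = - \frac{39}{5}$ ($W = \frac{\left(-4 - 12\right) - 23}{5} = \frac{-16 - 23}{5} = \frac{1}{5} \left(-39\right) = - \frac{39}{5} \approx -7.8$)
$u{\left(E,O \right)} = E^{2} - \frac{39 O}{5}$ ($u{\left(E,O \right)} = E E - \frac{39 O}{5} = E^{2} - \frac{39 O}{5}$)
$L = -1579$ ($L = 898 - 2477 = -1579$)
$\sqrt{L + u{\left(20,-28 \right)}} = \sqrt{-1579 - \left(- \frac{1092}{5} - 20^{2}\right)} = \sqrt{-1579 + \left(400 + \frac{1092}{5}\right)} = \sqrt{-1579 + \frac{3092}{5}} = \sqrt{- \frac{4803}{5}} = \frac{i \sqrt{24015}}{5}$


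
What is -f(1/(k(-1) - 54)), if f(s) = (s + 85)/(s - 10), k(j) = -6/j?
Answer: 4079/481 ≈ 8.4803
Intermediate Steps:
f(s) = (85 + s)/(-10 + s)
-f(1/(k(-1) - 54)) = -(85 + 1/(-6/(-1) - 54))/(-10 + 1/(-6/(-1) - 54)) = -(85 + 1/(-6*(-1) - 54))/(-10 + 1/(-6*(-1) - 54)) = -(85 + 1/(6 - 54))/(-10 + 1/(6 - 54)) = -(85 + 1/(-48))/(-10 + 1/(-48)) = -(85 - 1/48)/(-10 - 1/48) = -4079/((-481/48)*48) = -(-48)*4079/(481*48) = -1*(-4079/481) = 4079/481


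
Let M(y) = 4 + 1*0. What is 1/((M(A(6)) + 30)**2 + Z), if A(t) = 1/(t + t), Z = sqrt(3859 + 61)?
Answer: 289/333104 - 7*sqrt(5)/333104 ≈ 0.00082061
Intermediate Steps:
Z = 28*sqrt(5) (Z = sqrt(3920) = 28*sqrt(5) ≈ 62.610)
A(t) = 1/(2*t)
M(y) = 4 (M(y) = 4 + 0 = 4)
1/((M(A(6)) + 30)**2 + Z) = 1/((4 + 30)**2 + 28*sqrt(5)) = 1/(34**2 + 28*sqrt(5)) = 1/(1156 + 28*sqrt(5))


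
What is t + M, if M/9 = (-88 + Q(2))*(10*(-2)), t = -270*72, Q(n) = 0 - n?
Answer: -3240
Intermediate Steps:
Q(n) = -n
t = -19440
M = 16200 (M = 9*((-88 - 1*2)*(10*(-2))) = 9*((-88 - 2)*(-20)) = 9*(-90*(-20)) = 9*1800 = 16200)
t + M = -19440 + 16200 = -3240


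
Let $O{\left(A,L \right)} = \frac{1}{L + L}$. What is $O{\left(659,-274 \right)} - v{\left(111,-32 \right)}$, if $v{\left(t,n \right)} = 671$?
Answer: $- \frac{367709}{548} \approx -671.0$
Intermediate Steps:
$O{\left(A,L \right)} = \frac{1}{2 L}$
$O{\left(659,-274 \right)} - v{\left(111,-32 \right)} = \frac{1}{2 \left(-274\right)} - 671 = \frac{1}{2} \left(- \frac{1}{274}\right) - 671 = - \frac{1}{548} - 671 = - \frac{367709}{548}$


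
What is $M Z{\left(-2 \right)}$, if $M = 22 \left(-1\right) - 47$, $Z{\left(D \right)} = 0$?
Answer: $0$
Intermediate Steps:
$M = -69$ ($M = -22 - 47 = -69$)
$M Z{\left(-2 \right)} = \left(-69\right) 0 = 0$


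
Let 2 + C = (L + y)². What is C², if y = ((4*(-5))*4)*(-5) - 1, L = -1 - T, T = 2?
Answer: 24590630596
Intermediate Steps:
L = -3 (L = -1 - 1*2 = -1 - 2 = -3)
y = 399 (y = -20*4*(-5) - 1 = -80*(-5) - 1 = 400 - 1 = 399)
C = 156814 (C = -2 + (-3 + 399)² = -2 + 396² = -2 + 156816 = 156814)
C² = 156814² = 24590630596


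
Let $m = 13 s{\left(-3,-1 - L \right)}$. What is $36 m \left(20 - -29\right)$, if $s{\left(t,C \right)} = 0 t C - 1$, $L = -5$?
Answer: $-22932$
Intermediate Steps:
$s{\left(t,C \right)} = -1$ ($s{\left(t,C \right)} = 0 C - 1 = 0 - 1 = -1$)
$m = -13$ ($m = 13 \left(-1\right) = -13$)
$36 m \left(20 - -29\right) = 36 \left(-13\right) \left(20 - -29\right) = - 468 \left(20 + 29\right) = \left(-468\right) 49 = -22932$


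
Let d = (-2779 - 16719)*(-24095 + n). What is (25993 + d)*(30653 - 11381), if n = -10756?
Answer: 13096302844152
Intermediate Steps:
d = 679524798 (d = (-2779 - 16719)*(-24095 - 10756) = -19498*(-34851) = 679524798)
(25993 + d)*(30653 - 11381) = (25993 + 679524798)*(30653 - 11381) = 679550791*19272 = 13096302844152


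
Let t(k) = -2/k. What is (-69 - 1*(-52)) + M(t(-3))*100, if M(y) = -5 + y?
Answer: -1351/3 ≈ -450.33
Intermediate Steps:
(-69 - 1*(-52)) + M(t(-3))*100 = (-69 - 1*(-52)) + (-5 - 2/(-3))*100 = (-69 + 52) + (-5 - 2*(-1/3))*100 = -17 + (-5 + 2/3)*100 = -17 - 13/3*100 = -17 - 1300/3 = -1351/3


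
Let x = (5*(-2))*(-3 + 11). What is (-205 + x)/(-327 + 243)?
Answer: 95/28 ≈ 3.3929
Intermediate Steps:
x = -80 (x = -10*8 = -80)
(-205 + x)/(-327 + 243) = (-205 - 80)/(-327 + 243) = -285/(-84) = -285*(-1/84) = 95/28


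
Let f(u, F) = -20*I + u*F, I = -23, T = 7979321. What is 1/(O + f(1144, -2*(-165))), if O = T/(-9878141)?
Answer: 1411163/533390250837 ≈ 2.6456e-6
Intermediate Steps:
O = -1139903/1411163 (O = 7979321/(-9878141) = 7979321*(-1/9878141) = -1139903/1411163 ≈ -0.80778)
f(u, F) = 460 + F*u (f(u, F) = -20*(-23) + u*F = 460 + F*u)
1/(O + f(1144, -2*(-165))) = 1/(-1139903/1411163 + (460 - 2*(-165)*1144)) = 1/(-1139903/1411163 + (460 + 330*1144)) = 1/(-1139903/1411163 + (460 + 377520)) = 1/(-1139903/1411163 + 377980) = 1/(533390250837/1411163) = 1411163/533390250837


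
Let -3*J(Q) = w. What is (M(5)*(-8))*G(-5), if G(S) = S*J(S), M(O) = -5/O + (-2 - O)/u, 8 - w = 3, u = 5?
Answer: 160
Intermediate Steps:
w = 5 (w = 8 - 1*3 = 8 - 3 = 5)
J(Q) = -5/3 (J(Q) = -⅓*5 = -5/3)
M(O) = -⅖ - 5/O - O/5 (M(O) = -5/O + (-2 - O)/5 = -5/O + (-2 - O)*(⅕) = -5/O + (-⅖ - O/5) = -⅖ - 5/O - O/5)
G(S) = -5*S/3 (G(S) = S*(-5/3) = -5*S/3)
(M(5)*(-8))*G(-5) = (((⅕)*(-25 + 5*(-2 - 1*5))/5)*(-8))*(-5/3*(-5)) = (((⅕)*(⅕)*(-25 + 5*(-2 - 5)))*(-8))*(25/3) = (((⅕)*(⅕)*(-25 + 5*(-7)))*(-8))*(25/3) = (((⅕)*(⅕)*(-25 - 35))*(-8))*(25/3) = (((⅕)*(⅕)*(-60))*(-8))*(25/3) = -12/5*(-8)*(25/3) = (96/5)*(25/3) = 160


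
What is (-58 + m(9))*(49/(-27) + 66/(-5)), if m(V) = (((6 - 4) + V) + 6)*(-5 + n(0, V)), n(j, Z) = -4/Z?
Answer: 549317/243 ≈ 2260.6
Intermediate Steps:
m(V) = (-5 - 4/V)*(8 + V) (m(V) = (((6 - 4) + V) + 6)*(-5 - 4/V) = ((2 + V) + 6)*(-5 - 4/V) = (8 + V)*(-5 - 4/V) = (-5 - 4/V)*(8 + V))
(-58 + m(9))*(49/(-27) + 66/(-5)) = (-58 + (-44 - 32/9 - 5*9))*(49/(-27) + 66/(-5)) = (-58 + (-44 - 32*⅑ - 45))*(49*(-1/27) + 66*(-⅕)) = (-58 + (-44 - 32/9 - 45))*(-49/27 - 66/5) = (-58 - 833/9)*(-2027/135) = -1355/9*(-2027/135) = 549317/243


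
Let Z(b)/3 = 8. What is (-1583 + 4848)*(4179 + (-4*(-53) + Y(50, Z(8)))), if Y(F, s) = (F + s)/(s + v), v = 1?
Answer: 71731397/5 ≈ 1.4346e+7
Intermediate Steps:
Z(b) = 24 (Z(b) = 3*8 = 24)
Y(F, s) = (F + s)/(1 + s) (Y(F, s) = (F + s)/(s + 1) = (F + s)/(1 + s))
(-1583 + 4848)*(4179 + (-4*(-53) + Y(50, Z(8)))) = (-1583 + 4848)*(4179 + (-4*(-53) + (50 + 24)/(1 + 24))) = 3265*(4179 + (212 + 74/25)) = 3265*(4179 + 5374/25) = 3265*(109849/25) = 71731397/5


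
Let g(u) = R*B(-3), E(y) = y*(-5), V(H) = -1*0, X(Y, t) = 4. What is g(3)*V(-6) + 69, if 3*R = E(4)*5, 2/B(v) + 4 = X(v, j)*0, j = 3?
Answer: 69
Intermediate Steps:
B(v) = -½ (B(v) = 2/(-4 + 4*0) = 2/(-4 + 0) = 2/(-4) = 2*(-¼) = -½)
V(H) = 0
E(y) = -5*y
R = -100/3 (R = (-5*4*5)/3 = (-20*5)/3 = (⅓)*(-100) = -100/3 ≈ -33.333)
g(u) = 50/3 (g(u) = -100/3*(-½) = 50/3)
g(3)*V(-6) + 69 = (50/3)*0 + 69 = 0 + 69 = 69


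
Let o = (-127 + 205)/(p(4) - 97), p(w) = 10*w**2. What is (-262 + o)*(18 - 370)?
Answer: 1927552/21 ≈ 91788.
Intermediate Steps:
o = 26/21 (o = (-127 + 205)/(10*4**2 - 97) = 78/(10*16 - 97) = 78/(160 - 97) = 78/63 = 78*(1/63) = 26/21 ≈ 1.2381)
(-262 + o)*(18 - 370) = (-262 + 26/21)*(18 - 370) = -5476/21*(-352) = 1927552/21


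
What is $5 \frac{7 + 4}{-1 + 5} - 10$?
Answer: $\frac{15}{4} \approx 3.75$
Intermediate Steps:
$5 \frac{7 + 4}{-1 + 5} - 10 = 5 \cdot \frac{11}{4} - 10 = \frac{55}{4} - 10 = \frac{15}{4}$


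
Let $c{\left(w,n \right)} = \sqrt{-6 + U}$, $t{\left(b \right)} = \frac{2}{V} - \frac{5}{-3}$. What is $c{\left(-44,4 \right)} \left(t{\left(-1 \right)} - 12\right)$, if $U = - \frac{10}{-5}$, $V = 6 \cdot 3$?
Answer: $- \frac{184 i}{9} \approx - 20.444 i$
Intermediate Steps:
$V = 18$
$t{\left(b \right)} = \frac{16}{9}$ ($t{\left(b \right)} = \frac{2}{18} - \frac{5}{-3} = 2 \cdot \frac{1}{18} - - \frac{5}{3} = \frac{1}{9} + \frac{5}{3} = \frac{16}{9}$)
$U = 2$ ($U = \left(-10\right) \left(- \frac{1}{5}\right) = 2$)
$c{\left(w,n \right)} = 2 i$ ($c{\left(w,n \right)} = \sqrt{-6 + 2} = \sqrt{-4} = 2 i$)
$c{\left(-44,4 \right)} \left(t{\left(-1 \right)} - 12\right) = 2 i \left(\frac{16}{9} - 12\right) = 2 i \left(- \frac{92}{9}\right) = - \frac{184 i}{9}$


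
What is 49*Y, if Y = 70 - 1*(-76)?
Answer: 7154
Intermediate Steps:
Y = 146 (Y = 70 + 76 = 146)
49*Y = 49*146 = 7154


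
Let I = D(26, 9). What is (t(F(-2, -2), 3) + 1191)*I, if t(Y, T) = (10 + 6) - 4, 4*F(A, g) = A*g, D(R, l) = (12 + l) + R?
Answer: 56541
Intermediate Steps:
D(R, l) = 12 + R + l
F(A, g) = A*g/4 (F(A, g) = (A*g)/4 = A*g/4)
t(Y, T) = 12 (t(Y, T) = 16 - 4 = 12)
I = 47 (I = 12 + 26 + 9 = 47)
(t(F(-2, -2), 3) + 1191)*I = (12 + 1191)*47 = 1203*47 = 56541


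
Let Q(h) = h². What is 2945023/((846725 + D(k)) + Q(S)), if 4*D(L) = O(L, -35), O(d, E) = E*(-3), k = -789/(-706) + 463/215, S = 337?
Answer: 11780092/3841281 ≈ 3.0667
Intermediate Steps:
k = 496513/151790 (k = -789*(-1/706) + 463*(1/215) = 789/706 + 463/215 = 496513/151790 ≈ 3.2711)
O(d, E) = -3*E
D(L) = 105/4 (D(L) = (-3*(-35))/4 = (¼)*105 = 105/4)
2945023/((846725 + D(k)) + Q(S)) = 2945023/((846725 + 105/4) + 337²) = 2945023/(3387005/4 + 113569) = 2945023/(3841281/4) = 2945023*(4/3841281) = 11780092/3841281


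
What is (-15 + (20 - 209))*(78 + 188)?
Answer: -54264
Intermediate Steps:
(-15 + (20 - 209))*(78 + 188) = (-15 - 189)*266 = -204*266 = -54264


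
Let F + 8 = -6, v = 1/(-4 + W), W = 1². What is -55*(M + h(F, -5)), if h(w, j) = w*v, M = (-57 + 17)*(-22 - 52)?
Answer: -489170/3 ≈ -1.6306e+5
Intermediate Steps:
W = 1
M = 2960 (M = -40*(-74) = 2960)
v = -⅓ (v = 1/(-4 + 1) = 1/(-3) = -⅓ ≈ -0.33333)
F = -14 (F = -8 - 6 = -14)
h(w, j) = -w/3 (h(w, j) = w*(-⅓) = -w/3)
-55*(M + h(F, -5)) = -55*(2960 - ⅓*(-14)) = -55*(2960 + 14/3) = -55*8894/3 = -489170/3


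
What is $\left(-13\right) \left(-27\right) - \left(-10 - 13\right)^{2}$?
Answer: $-178$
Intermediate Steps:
$\left(-13\right) \left(-27\right) - \left(-10 - 13\right)^{2} = 351 - \left(-23\right)^{2} = 351 - 529 = -178$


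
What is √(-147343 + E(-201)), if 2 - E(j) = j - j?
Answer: I*√147341 ≈ 383.85*I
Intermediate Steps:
E(j) = 2 (E(j) = 2 - (j - j) = 2 - 1*0 = 2 + 0 = 2)
√(-147343 + E(-201)) = √(-147343 + 2) = √(-147341) = I*√147341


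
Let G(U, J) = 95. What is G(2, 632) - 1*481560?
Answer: -481465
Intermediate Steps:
G(2, 632) - 1*481560 = 95 - 1*481560 = 95 - 481560 = -481465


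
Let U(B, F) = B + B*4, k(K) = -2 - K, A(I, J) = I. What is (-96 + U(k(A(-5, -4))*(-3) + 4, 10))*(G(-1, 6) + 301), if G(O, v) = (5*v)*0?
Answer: -36421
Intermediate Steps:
U(B, F) = 5*B (U(B, F) = B + 4*B = 5*B)
G(O, v) = 0
(-96 + U(k(A(-5, -4))*(-3) + 4, 10))*(G(-1, 6) + 301) = (-96 + 5*((-2 - 1*(-5))*(-3) + 4))*(0 + 301) = (-96 + 5*((-2 + 5)*(-3) + 4))*301 = (-96 + 5*(3*(-3) + 4))*301 = (-96 + 5*(-9 + 4))*301 = (-96 + 5*(-5))*301 = (-96 - 25)*301 = -121*301 = -36421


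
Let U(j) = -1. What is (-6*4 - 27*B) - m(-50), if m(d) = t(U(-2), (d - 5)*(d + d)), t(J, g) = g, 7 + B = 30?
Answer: -6145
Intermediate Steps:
B = 23 (B = -7 + 30 = 23)
m(d) = 2*d*(-5 + d) (m(d) = (d - 5)*(d + d) = (-5 + d)*(2*d) = 2*d*(-5 + d))
(-6*4 - 27*B) - m(-50) = (-6*4 - 27*23) - 2*(-50)*(-5 - 50) = (-24 - 621) - 2*(-50)*(-55) = -645 - 1*5500 = -645 - 5500 = -6145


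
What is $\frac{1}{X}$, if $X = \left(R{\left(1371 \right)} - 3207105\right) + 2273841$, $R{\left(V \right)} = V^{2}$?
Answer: $\frac{1}{946377} \approx 1.0567 \cdot 10^{-6}$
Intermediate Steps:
$X = 946377$ ($X = \left(1371^{2} - 3207105\right) + 2273841 = \left(1879641 - 3207105\right) + 2273841 = -1327464 + 2273841 = 946377$)
$\frac{1}{X} = \frac{1}{946377}$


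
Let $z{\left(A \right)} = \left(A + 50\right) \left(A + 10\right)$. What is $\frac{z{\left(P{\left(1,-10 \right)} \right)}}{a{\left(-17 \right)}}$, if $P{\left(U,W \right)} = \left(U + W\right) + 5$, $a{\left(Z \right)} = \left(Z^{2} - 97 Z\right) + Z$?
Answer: $\frac{276}{1921} \approx 0.14368$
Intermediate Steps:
$a{\left(Z \right)} = Z^{2} - 96 Z$
$P{\left(U,W \right)} = 5 + U + W$
$z{\left(A \right)} = \left(10 + A\right) \left(50 + A\right)$ ($z{\left(A \right)} = \left(50 + A\right) \left(10 + A\right) = \left(10 + A\right) \left(50 + A\right)$)
$\frac{z{\left(P{\left(1,-10 \right)} \right)}}{a{\left(-17 \right)}} = \frac{500 + \left(5 + 1 - 10\right)^{2} + 60 \left(5 + 1 - 10\right)}{\left(-17\right) \left(-96 - 17\right)} = \frac{500 + \left(-4\right)^{2} + 60 \left(-4\right)}{\left(-17\right) \left(-113\right)} = \frac{500 + 16 - 240}{1921} = 276 \cdot \frac{1}{1921} = \frac{276}{1921}$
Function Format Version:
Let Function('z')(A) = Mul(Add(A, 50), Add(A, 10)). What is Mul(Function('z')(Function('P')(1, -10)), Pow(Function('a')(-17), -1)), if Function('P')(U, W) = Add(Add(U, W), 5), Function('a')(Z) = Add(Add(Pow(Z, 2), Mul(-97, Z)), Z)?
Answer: Rational(276, 1921) ≈ 0.14368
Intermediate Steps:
Function('a')(Z) = Add(Pow(Z, 2), Mul(-96, Z))
Function('P')(U, W) = Add(5, U, W)
Function('z')(A) = Mul(Add(10, A), Add(50, A)) (Function('z')(A) = Mul(Add(50, A), Add(10, A)) = Mul(Add(10, A), Add(50, A)))
Mul(Function('z')(Function('P')(1, -10)), Pow(Function('a')(-17), -1)) = Mul(Add(500, Pow(Add(5, 1, -10), 2), Mul(60, Add(5, 1, -10))), Pow(Mul(-17, Add(-96, -17)), -1)) = Mul(Add(500, Pow(-4, 2), Mul(60, -4)), Pow(Mul(-17, -113), -1)) = Mul(Add(500, 16, -240), Pow(1921, -1)) = Mul(276, Rational(1, 1921)) = Rational(276, 1921)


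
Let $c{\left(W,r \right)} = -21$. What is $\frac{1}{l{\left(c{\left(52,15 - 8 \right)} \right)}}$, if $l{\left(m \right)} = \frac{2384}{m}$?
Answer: $- \frac{21}{2384} \approx -0.0088087$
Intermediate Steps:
$\frac{1}{l{\left(c{\left(52,15 - 8 \right)} \right)}} = \frac{1}{2384 \frac{1}{-21}} = \frac{1}{2384 \left(- \frac{1}{21}\right)} = \frac{1}{- \frac{2384}{21}} = - \frac{21}{2384}$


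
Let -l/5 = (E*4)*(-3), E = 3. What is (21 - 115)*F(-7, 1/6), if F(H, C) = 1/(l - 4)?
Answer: -47/88 ≈ -0.53409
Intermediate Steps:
l = 180 (l = -5*3*4*(-3) = -60*(-3) = -5*(-36) = 180)
F(H, C) = 1/176 (F(H, C) = 1/(180 - 4) = 1/176)
(21 - 115)*F(-7, 1/6) = (21 - 115)*(1/176) = -94*1/176 = -47/88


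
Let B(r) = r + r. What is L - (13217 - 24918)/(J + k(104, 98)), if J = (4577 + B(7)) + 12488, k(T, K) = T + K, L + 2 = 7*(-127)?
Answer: -15385670/17281 ≈ -890.32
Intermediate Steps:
B(r) = 2*r
L = -891 (L = -2 + 7*(-127) = -2 - 889 = -891)
k(T, K) = K + T
J = 17079 (J = (4577 + 2*7) + 12488 = (4577 + 14) + 12488 = 4591 + 12488 = 17079)
L - (13217 - 24918)/(J + k(104, 98)) = -891 - (13217 - 24918)/(17079 + (98 + 104)) = -891 - (-11701)/(17079 + 202) = -891 - (-11701)/17281 = -891 - 1*(-11701/17281) = -891 + 11701/17281 = -15385670/17281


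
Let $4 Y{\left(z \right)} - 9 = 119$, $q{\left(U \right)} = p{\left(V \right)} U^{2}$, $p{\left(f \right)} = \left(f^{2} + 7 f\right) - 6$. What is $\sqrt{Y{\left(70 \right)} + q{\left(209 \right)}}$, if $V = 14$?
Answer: $8 \sqrt{196565} \approx 3546.9$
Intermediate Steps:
$p{\left(f \right)} = -6 + f^{2} + 7 f$
$q{\left(U \right)} = 288 U^{2}$ ($q{\left(U \right)} = \left(-6 + 14^{2} + 7 \cdot 14\right) U^{2} = \left(-6 + 196 + 98\right) U^{2} = 288 U^{2}$)
$Y{\left(z \right)} = 32$ ($Y{\left(z \right)} = \frac{9}{4} + \frac{1}{4} \cdot 119 = \frac{9}{4} + \frac{119}{4} = 32$)
$\sqrt{Y{\left(70 \right)} + q{\left(209 \right)}} = \sqrt{32 + 288 \cdot 209^{2}} = \sqrt{32 + 288 \cdot 43681} = \sqrt{32 + 12580128} = \sqrt{12580160} = 8 \sqrt{196565}$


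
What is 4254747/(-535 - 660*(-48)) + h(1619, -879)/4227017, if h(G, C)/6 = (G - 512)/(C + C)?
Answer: 5269572120134292/38573580228245 ≈ 136.61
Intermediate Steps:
h(G, C) = 3*(-512 + G)/C (h(G, C) = 6*((G - 512)/(C + C)) = 6*((-512 + G)/((2*C))) = 6*((-512 + G)*(1/(2*C))) = 6*((-512 + G)/(2*C)) = 3*(-512 + G)/C)
4254747/(-535 - 660*(-48)) + h(1619, -879)/4227017 = 4254747/(-535 - 660*(-48)) + (3*(-512 + 1619)/(-879))/4227017 = 4254747/(-535 + 31680) + (3*(-1/879)*1107)*(1/4227017) = 4254747/31145 - 1107/293*1/4227017 = 4254747*(1/31145) - 1107/1238515981 = 4254747/31145 - 1107/1238515981 = 5269572120134292/38573580228245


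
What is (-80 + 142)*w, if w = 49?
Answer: 3038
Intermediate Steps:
(-80 + 142)*w = (-80 + 142)*49 = 62*49 = 3038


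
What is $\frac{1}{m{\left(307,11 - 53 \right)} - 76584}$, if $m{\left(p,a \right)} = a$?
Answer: $- \frac{1}{76626} \approx -1.305 \cdot 10^{-5}$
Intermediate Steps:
$\frac{1}{m{\left(307,11 - 53 \right)} - 76584} = \frac{1}{\left(11 - 53\right) - 76584} = \frac{1}{-42 - 76584} = \frac{1}{-76626} = - \frac{1}{76626}$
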